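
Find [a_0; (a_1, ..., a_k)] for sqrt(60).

[7; (1, 2, 1, 14)]

Write x_i = (sqrt(60) + m_i)/d_i with (m_0, d_0) = (0, 1). a_0 = floor(sqrt(60)) = 7, since 7^2 = 49 <= 60 < 64 = 8^2.
Iterate m_{i+1} = d_i*a_i - m_i, d_{i+1} = (60 - m_{i+1}^2)/d_i, a_{i+1} = floor((a_0 + m_{i+1})/d_{i+1}):
  m_1 = 1*7 - 0 = 7, d_1 = (60 - 7^2)/1 = 11/1 = 11, a_1 = floor((7 + 7)/11) = 1.
  m_2 = 11*1 - 7 = 4, d_2 = (60 - 4^2)/11 = 44/11 = 4, a_2 = floor((7 + 4)/4) = 2.
  m_3 = 4*2 - 4 = 4, d_3 = (60 - 4^2)/4 = 44/4 = 11, a_3 = floor((7 + 4)/11) = 1.
  m_4 = 11*1 - 4 = 7, d_4 = (60 - 7^2)/11 = 11/11 = 1, a_4 = floor((7 + 7)/1) = 14.
  m_5 = 1*14 - 7 = 7, d_5 = (60 - 7^2)/1 = 11/1 = 11: (m_5, d_5) = (m_1, d_1) = (7, 11), so from here the quotients repeat a_1, ..., a_4; the period length is 4.
Hence the expansion of sqrt(60) is a_0 = 7 followed by the repeating block 1, 2, 1, 14 (period 4).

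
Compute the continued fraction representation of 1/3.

[0; 3]

Run the Euclidean algorithm on 1 and 3; the successive quotients are the partial quotients a_0, a_1, ... (each step inverts the fractional part left over by the previous one):
  1 = 0*3 + 1, so a_0 = 0.
  3 = 3*1 + 0, so a_1 = 3.
The remainder reaches 0 after 2 divisions, so the expansion has 2 partial quotients, read off in order.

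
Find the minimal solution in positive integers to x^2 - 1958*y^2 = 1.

(x, y) = (177, 4)

First expand sqrt(1958) as a continued fraction. With x_i = (sqrt(1958) + m_i)/d_i and (m_0, d_0) = (0, 1): a_0 = floor(sqrt(1958)) = 44, since 44^2 = 1936 <= 1958 < 2025 = 45^2.
Iterate m_{i+1} = d_i*a_i - m_i, d_{i+1} = (1958 - m_{i+1}^2)/d_i, a_{i+1} = floor((a_0 + m_{i+1})/d_{i+1}):
  m_1 = 1*44 - 0 = 44, d_1 = (1958 - 44^2)/1 = 22/1 = 22, a_1 = floor((44 + 44)/22) = 4.
  m_2 = 22*4 - 44 = 44, d_2 = (1958 - 44^2)/22 = 22/22 = 1, a_2 = floor((44 + 44)/1) = 88.
  m_3 = 1*88 - 44 = 44, d_3 = (1958 - 44^2)/1 = 22/1 = 22: (m_3, d_3) = (m_1, d_1) = (44, 22), so from here the quotients repeat a_1, a_2; the period length is 2.
So sqrt(1958) = [44; (4, 88)] with period length k = 2.
k is even, so the fundamental solution of x^2 - 1958y^2 = 1 is (p_{k-1}, q_{k-1}) = (p_1, q_1); compute convergents through index 1.
Convergents (p_i = a_i*p_{i-1} + p_{i-2}, q_i = a_i*q_{i-1} + q_{i-2} with p_{-2}=0, p_{-1}=1, q_{-2}=1, q_{-1}=0):
  i=0: a_0=44, p_0 = 44*1 + 0 = 44, q_0 = 44*0 + 1 = 1.
  i=1: a_1=4, p_1 = 4*44 + 1 = 177, q_1 = 4*1 + 0 = 4.
Check: 177^2 - 1958*4^2 = 31329 - 31328 = 1, so (x, y) = (177, 4) solves the equation, and by the theorem it is the least positive solution.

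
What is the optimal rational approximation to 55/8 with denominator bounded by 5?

Expand x = 55/8 as a continued fraction with the Euclidean algorithm:
  55 = 6*8 + 7, so a_0 = 6.
  8 = 1*7 + 1, so a_1 = 1.
  7 = 7*1 + 0, so a_2 = 7.
so x = [6; 1, 7].
Convergents (p_i = a_i*p_{i-1} + p_{i-2}, q_i = a_i*q_{i-1} + q_{i-2} with p_{-2}=0, p_{-1}=1, q_{-2}=1, q_{-1}=0), until the denominator exceeds 5:
  i=0: a_0=6, p_0 = 6*1 + 0 = 6, q_0 = 6*0 + 1 = 1.
  i=1: a_1=1, p_1 = 1*6 + 1 = 7, q_1 = 1*1 + 0 = 1.
  i=2: a_2=7, p_2 = 7*7 + 6 = 55, q_2 = 7*1 + 1 = 8.
q_2 = 8 > 5, so the last convergent with denominator <= 5 is p_1/q_1 = 7/1.
The closest fraction with denominator <= 5 is either p_1/q_1 or the intermediate fraction (k*p_1 + p_0)/(k*q_1 + q_0) with the largest k >= 1 whose denominator stays <= 5; these approach x as k grows, and every other convergent or intermediate fraction in range is farther away.
Largest k: floor((5 - q_0)/q_1) = floor((5 - 1)/1) = 4.
That gives (4*7 + 6)/(4*1 + 1) = 34/5.
Compare the errors: |x - 7/1| = |55*1 - 7*8|/(8*1) = 1/8, and |x - 34/5| = |55*5 - 34*8|/(8*5) = 3/40.
Cross-multiplying, 3*8 = 24 < 40 = 1*40, so 3/40 is smaller: the intermediate fraction 34/5 is closer to x than 7/1.

34/5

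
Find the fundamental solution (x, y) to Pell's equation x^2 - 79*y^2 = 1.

First expand sqrt(79) as a continued fraction. With x_i = (sqrt(79) + m_i)/d_i and (m_0, d_0) = (0, 1): a_0 = floor(sqrt(79)) = 8, since 8^2 = 64 <= 79 < 81 = 9^2.
Iterate m_{i+1} = d_i*a_i - m_i, d_{i+1} = (79 - m_{i+1}^2)/d_i, a_{i+1} = floor((a_0 + m_{i+1})/d_{i+1}):
  m_1 = 1*8 - 0 = 8, d_1 = (79 - 8^2)/1 = 15/1 = 15, a_1 = floor((8 + 8)/15) = 1.
  m_2 = 15*1 - 8 = 7, d_2 = (79 - 7^2)/15 = 30/15 = 2, a_2 = floor((8 + 7)/2) = 7.
  m_3 = 2*7 - 7 = 7, d_3 = (79 - 7^2)/2 = 30/2 = 15, a_3 = floor((8 + 7)/15) = 1.
  m_4 = 15*1 - 7 = 8, d_4 = (79 - 8^2)/15 = 15/15 = 1, a_4 = floor((8 + 8)/1) = 16.
  m_5 = 1*16 - 8 = 8, d_5 = (79 - 8^2)/1 = 15/1 = 15: (m_5, d_5) = (m_1, d_1) = (8, 15), so from here the quotients repeat a_1, ..., a_4; the period length is 4.
So sqrt(79) = [8; (1, 7, 1, 16)] with period length k = 4.
k is even, so the fundamental solution of x^2 - 79y^2 = 1 is (p_{k-1}, q_{k-1}) = (p_3, q_3); compute convergents through index 3.
Convergents (p_i = a_i*p_{i-1} + p_{i-2}, q_i = a_i*q_{i-1} + q_{i-2} with p_{-2}=0, p_{-1}=1, q_{-2}=1, q_{-1}=0):
  i=0: a_0=8, p_0 = 8*1 + 0 = 8, q_0 = 8*0 + 1 = 1.
  i=1: a_1=1, p_1 = 1*8 + 1 = 9, q_1 = 1*1 + 0 = 1.
  i=2: a_2=7, p_2 = 7*9 + 8 = 71, q_2 = 7*1 + 1 = 8.
  i=3: a_3=1, p_3 = 1*71 + 9 = 80, q_3 = 1*8 + 1 = 9.
Check: 80^2 - 79*9^2 = 6400 - 6399 = 1, so (x, y) = (80, 9) solves the equation, and by the theorem it is the least positive solution.

(x, y) = (80, 9)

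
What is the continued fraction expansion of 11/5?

[2; 5]

Run the Euclidean algorithm on 11 and 5; the successive quotients are the partial quotients a_0, a_1, ... (each step inverts the fractional part left over by the previous one):
  11 = 2*5 + 1, so a_0 = 2.
  5 = 5*1 + 0, so a_1 = 5.
The remainder reaches 0 after 2 divisions, so the expansion has 2 partial quotients, read off in order.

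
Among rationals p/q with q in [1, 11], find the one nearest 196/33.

65/11

Expand x = 196/33 as a continued fraction with the Euclidean algorithm:
  196 = 5*33 + 31, so a_0 = 5.
  33 = 1*31 + 2, so a_1 = 1.
  31 = 15*2 + 1, so a_2 = 15.
  2 = 2*1 + 0, so a_3 = 2.
so x = [5; 1, 15, 2].
Convergents (p_i = a_i*p_{i-1} + p_{i-2}, q_i = a_i*q_{i-1} + q_{i-2} with p_{-2}=0, p_{-1}=1, q_{-2}=1, q_{-1}=0), until the denominator exceeds 11:
  i=0: a_0=5, p_0 = 5*1 + 0 = 5, q_0 = 5*0 + 1 = 1.
  i=1: a_1=1, p_1 = 1*5 + 1 = 6, q_1 = 1*1 + 0 = 1.
  i=2: a_2=15, p_2 = 15*6 + 5 = 95, q_2 = 15*1 + 1 = 16.
q_2 = 16 > 11, so the last convergent with denominator <= 11 is p_1/q_1 = 6/1.
The closest fraction with denominator <= 11 is either p_1/q_1 or the intermediate fraction (k*p_1 + p_0)/(k*q_1 + q_0) with the largest k >= 1 whose denominator stays <= 11; these approach x as k grows, and every other convergent or intermediate fraction in range is farther away.
Largest k: floor((11 - q_0)/q_1) = floor((11 - 1)/1) = 10.
That gives (10*6 + 5)/(10*1 + 1) = 65/11.
Compare the errors: |x - 6/1| = |196*1 - 6*33|/(33*1) = 2/33, and |x - 65/11| = |196*11 - 65*33|/(33*11) = 11/363.
Cross-multiplying, 11*33 = 363 < 726 = 2*363, so 11/363 is smaller: the intermediate fraction 65/11 is closer to x than 6/1.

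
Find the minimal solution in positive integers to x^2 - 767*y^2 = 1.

(x, y) = (31212, 1127)

First expand sqrt(767) as a continued fraction. With x_i = (sqrt(767) + m_i)/d_i and (m_0, d_0) = (0, 1): a_0 = floor(sqrt(767)) = 27, since 27^2 = 729 <= 767 < 784 = 28^2.
Iterate m_{i+1} = d_i*a_i - m_i, d_{i+1} = (767 - m_{i+1}^2)/d_i, a_{i+1} = floor((a_0 + m_{i+1})/d_{i+1}):
  m_1 = 1*27 - 0 = 27, d_1 = (767 - 27^2)/1 = 38/1 = 38, a_1 = floor((27 + 27)/38) = 1.
  m_2 = 38*1 - 27 = 11, d_2 = (767 - 11^2)/38 = 646/38 = 17, a_2 = floor((27 + 11)/17) = 2.
  m_3 = 17*2 - 11 = 23, d_3 = (767 - 23^2)/17 = 238/17 = 14, a_3 = floor((27 + 23)/14) = 3.
  m_4 = 14*3 - 23 = 19, d_4 = (767 - 19^2)/14 = 406/14 = 29, a_4 = floor((27 + 19)/29) = 1.
  m_5 = 29*1 - 19 = 10, d_5 = (767 - 10^2)/29 = 667/29 = 23, a_5 = floor((27 + 10)/23) = 1.
  m_6 = 23*1 - 10 = 13, d_6 = (767 - 13^2)/23 = 598/23 = 26, a_6 = floor((27 + 13)/26) = 1.
  m_7 = 26*1 - 13 = 13, d_7 = (767 - 13^2)/26 = 598/26 = 23, a_7 = floor((27 + 13)/23) = 1.
  m_8 = 23*1 - 13 = 10, d_8 = (767 - 10^2)/23 = 667/23 = 29, a_8 = floor((27 + 10)/29) = 1.
  m_9 = 29*1 - 10 = 19, d_9 = (767 - 19^2)/29 = 406/29 = 14, a_9 = floor((27 + 19)/14) = 3.
  m_10 = 14*3 - 19 = 23, d_10 = (767 - 23^2)/14 = 238/14 = 17, a_10 = floor((27 + 23)/17) = 2.
  m_11 = 17*2 - 23 = 11, d_11 = (767 - 11^2)/17 = 646/17 = 38, a_11 = floor((27 + 11)/38) = 1.
  m_12 = 38*1 - 11 = 27, d_12 = (767 - 27^2)/38 = 38/38 = 1, a_12 = floor((27 + 27)/1) = 54.
  m_13 = 1*54 - 27 = 27, d_13 = (767 - 27^2)/1 = 38/1 = 38: (m_13, d_13) = (m_1, d_1) = (27, 38), so from here the quotients repeat a_1, ..., a_12; the period length is 12.
So sqrt(767) = [27; (1, 2, 3, 1, 1, 1, 1, 1, 3, 2, 1, 54)] with period length k = 12.
k is even, so the fundamental solution of x^2 - 767y^2 = 1 is (p_{k-1}, q_{k-1}) = (p_11, q_11); compute convergents through index 11.
Convergents (p_i = a_i*p_{i-1} + p_{i-2}, q_i = a_i*q_{i-1} + q_{i-2} with p_{-2}=0, p_{-1}=1, q_{-2}=1, q_{-1}=0):
  i=0: a_0=27, p_0 = 27*1 + 0 = 27, q_0 = 27*0 + 1 = 1.
  i=1: a_1=1, p_1 = 1*27 + 1 = 28, q_1 = 1*1 + 0 = 1.
  i=2: a_2=2, p_2 = 2*28 + 27 = 83, q_2 = 2*1 + 1 = 3.
  i=3: a_3=3, p_3 = 3*83 + 28 = 277, q_3 = 3*3 + 1 = 10.
  i=4: a_4=1, p_4 = 1*277 + 83 = 360, q_4 = 1*10 + 3 = 13.
  i=5: a_5=1, p_5 = 1*360 + 277 = 637, q_5 = 1*13 + 10 = 23.
  i=6: a_6=1, p_6 = 1*637 + 360 = 997, q_6 = 1*23 + 13 = 36.
  i=7: a_7=1, p_7 = 1*997 + 637 = 1634, q_7 = 1*36 + 23 = 59.
  i=8: a_8=1, p_8 = 1*1634 + 997 = 2631, q_8 = 1*59 + 36 = 95.
  i=9: a_9=3, p_9 = 3*2631 + 1634 = 9527, q_9 = 3*95 + 59 = 344.
  i=10: a_10=2, p_10 = 2*9527 + 2631 = 21685, q_10 = 2*344 + 95 = 783.
  i=11: a_11=1, p_11 = 1*21685 + 9527 = 31212, q_11 = 1*783 + 344 = 1127.
Check: 31212^2 - 767*1127^2 = 974188944 - 974188943 = 1, so (x, y) = (31212, 1127) solves the equation, and by the theorem it is the least positive solution.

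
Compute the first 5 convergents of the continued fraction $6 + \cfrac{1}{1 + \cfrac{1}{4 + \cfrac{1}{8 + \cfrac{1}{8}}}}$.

6/1, 7/1, 34/5, 279/41, 2266/333

Using the convergent recurrence p_i = a_i*p_{i-1} + p_{i-2}, q_i = a_i*q_{i-1} + q_{i-2} with p_{-2}=0, p_{-1}=1, q_{-2}=1, q_{-1}=0:
  i=0: a_0=6, p_0 = 6*1 + 0 = 6, q_0 = 6*0 + 1 = 1.
  i=1: a_1=1, p_1 = 1*6 + 1 = 7, q_1 = 1*1 + 0 = 1.
  i=2: a_2=4, p_2 = 4*7 + 6 = 34, q_2 = 4*1 + 1 = 5.
  i=3: a_3=8, p_3 = 8*34 + 7 = 279, q_3 = 8*5 + 1 = 41.
  i=4: a_4=8, p_4 = 8*279 + 34 = 2266, q_4 = 8*41 + 5 = 333.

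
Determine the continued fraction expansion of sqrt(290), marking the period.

Write x_i = (sqrt(290) + m_i)/d_i with (m_0, d_0) = (0, 1). a_0 = floor(sqrt(290)) = 17, since 17^2 = 289 <= 290 < 324 = 18^2.
Iterate m_{i+1} = d_i*a_i - m_i, d_{i+1} = (290 - m_{i+1}^2)/d_i, a_{i+1} = floor((a_0 + m_{i+1})/d_{i+1}):
  m_1 = 1*17 - 0 = 17, d_1 = (290 - 17^2)/1 = 1/1 = 1, a_1 = floor((17 + 17)/1) = 34.
  m_2 = 1*34 - 17 = 17, d_2 = (290 - 17^2)/1 = 1/1 = 1: (m_2, d_2) = (m_1, d_1) = (17, 1), so from here the quotient a_1 repeats; the period length is 1.
Hence the expansion of sqrt(290) is a_0 = 17 followed by the repeating block 34 (period 1).

[17; (34)]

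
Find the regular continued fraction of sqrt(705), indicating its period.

Write x_i = (sqrt(705) + m_i)/d_i with (m_0, d_0) = (0, 1). a_0 = floor(sqrt(705)) = 26, since 26^2 = 676 <= 705 < 729 = 27^2.
Iterate m_{i+1} = d_i*a_i - m_i, d_{i+1} = (705 - m_{i+1}^2)/d_i, a_{i+1} = floor((a_0 + m_{i+1})/d_{i+1}):
  m_1 = 1*26 - 0 = 26, d_1 = (705 - 26^2)/1 = 29/1 = 29, a_1 = floor((26 + 26)/29) = 1.
  m_2 = 29*1 - 26 = 3, d_2 = (705 - 3^2)/29 = 696/29 = 24, a_2 = floor((26 + 3)/24) = 1.
  m_3 = 24*1 - 3 = 21, d_3 = (705 - 21^2)/24 = 264/24 = 11, a_3 = floor((26 + 21)/11) = 4.
  m_4 = 11*4 - 21 = 23, d_4 = (705 - 23^2)/11 = 176/11 = 16, a_4 = floor((26 + 23)/16) = 3.
  m_5 = 16*3 - 23 = 25, d_5 = (705 - 25^2)/16 = 80/16 = 5, a_5 = floor((26 + 25)/5) = 10.
  m_6 = 5*10 - 25 = 25, d_6 = (705 - 25^2)/5 = 80/5 = 16, a_6 = floor((26 + 25)/16) = 3.
  m_7 = 16*3 - 25 = 23, d_7 = (705 - 23^2)/16 = 176/16 = 11, a_7 = floor((26 + 23)/11) = 4.
  m_8 = 11*4 - 23 = 21, d_8 = (705 - 21^2)/11 = 264/11 = 24, a_8 = floor((26 + 21)/24) = 1.
  m_9 = 24*1 - 21 = 3, d_9 = (705 - 3^2)/24 = 696/24 = 29, a_9 = floor((26 + 3)/29) = 1.
  m_10 = 29*1 - 3 = 26, d_10 = (705 - 26^2)/29 = 29/29 = 1, a_10 = floor((26 + 26)/1) = 52.
  m_11 = 1*52 - 26 = 26, d_11 = (705 - 26^2)/1 = 29/1 = 29: (m_11, d_11) = (m_1, d_1) = (26, 29), so from here the quotients repeat a_1, ..., a_10; the period length is 10.
Hence the expansion of sqrt(705) is a_0 = 26 followed by the repeating block 1, 1, 4, 3, 10, 3, 4, 1, 1, 52 (period 10).

[26; (1, 1, 4, 3, 10, 3, 4, 1, 1, 52)]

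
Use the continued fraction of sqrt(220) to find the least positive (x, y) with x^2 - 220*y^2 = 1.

(x, y) = (89, 6)

First expand sqrt(220) as a continued fraction. With x_i = (sqrt(220) + m_i)/d_i and (m_0, d_0) = (0, 1): a_0 = floor(sqrt(220)) = 14, since 14^2 = 196 <= 220 < 225 = 15^2.
Iterate m_{i+1} = d_i*a_i - m_i, d_{i+1} = (220 - m_{i+1}^2)/d_i, a_{i+1} = floor((a_0 + m_{i+1})/d_{i+1}):
  m_1 = 1*14 - 0 = 14, d_1 = (220 - 14^2)/1 = 24/1 = 24, a_1 = floor((14 + 14)/24) = 1.
  m_2 = 24*1 - 14 = 10, d_2 = (220 - 10^2)/24 = 120/24 = 5, a_2 = floor((14 + 10)/5) = 4.
  m_3 = 5*4 - 10 = 10, d_3 = (220 - 10^2)/5 = 120/5 = 24, a_3 = floor((14 + 10)/24) = 1.
  m_4 = 24*1 - 10 = 14, d_4 = (220 - 14^2)/24 = 24/24 = 1, a_4 = floor((14 + 14)/1) = 28.
  m_5 = 1*28 - 14 = 14, d_5 = (220 - 14^2)/1 = 24/1 = 24: (m_5, d_5) = (m_1, d_1) = (14, 24), so from here the quotients repeat a_1, ..., a_4; the period length is 4.
So sqrt(220) = [14; (1, 4, 1, 28)] with period length k = 4.
k is even, so the fundamental solution of x^2 - 220y^2 = 1 is (p_{k-1}, q_{k-1}) = (p_3, q_3); compute convergents through index 3.
Convergents (p_i = a_i*p_{i-1} + p_{i-2}, q_i = a_i*q_{i-1} + q_{i-2} with p_{-2}=0, p_{-1}=1, q_{-2}=1, q_{-1}=0):
  i=0: a_0=14, p_0 = 14*1 + 0 = 14, q_0 = 14*0 + 1 = 1.
  i=1: a_1=1, p_1 = 1*14 + 1 = 15, q_1 = 1*1 + 0 = 1.
  i=2: a_2=4, p_2 = 4*15 + 14 = 74, q_2 = 4*1 + 1 = 5.
  i=3: a_3=1, p_3 = 1*74 + 15 = 89, q_3 = 1*5 + 1 = 6.
Check: 89^2 - 220*6^2 = 7921 - 7920 = 1, so (x, y) = (89, 6) solves the equation, and by the theorem it is the least positive solution.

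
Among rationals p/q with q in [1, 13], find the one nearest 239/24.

Expand x = 239/24 as a continued fraction with the Euclidean algorithm:
  239 = 9*24 + 23, so a_0 = 9.
  24 = 1*23 + 1, so a_1 = 1.
  23 = 23*1 + 0, so a_2 = 23.
so x = [9; 1, 23].
Convergents (p_i = a_i*p_{i-1} + p_{i-2}, q_i = a_i*q_{i-1} + q_{i-2} with p_{-2}=0, p_{-1}=1, q_{-2}=1, q_{-1}=0), until the denominator exceeds 13:
  i=0: a_0=9, p_0 = 9*1 + 0 = 9, q_0 = 9*0 + 1 = 1.
  i=1: a_1=1, p_1 = 1*9 + 1 = 10, q_1 = 1*1 + 0 = 1.
  i=2: a_2=23, p_2 = 23*10 + 9 = 239, q_2 = 23*1 + 1 = 24.
q_2 = 24 > 13, so the last convergent with denominator <= 13 is p_1/q_1 = 10/1.
The closest fraction with denominator <= 13 is either p_1/q_1 or the intermediate fraction (k*p_1 + p_0)/(k*q_1 + q_0) with the largest k >= 1 whose denominator stays <= 13; these approach x as k grows, and every other convergent or intermediate fraction in range is farther away.
Largest k: floor((13 - q_0)/q_1) = floor((13 - 1)/1) = 12.
That gives (12*10 + 9)/(12*1 + 1) = 129/13.
Compare the errors: |x - 10/1| = |239*1 - 10*24|/(24*1) = 1/24, and |x - 129/13| = |239*13 - 129*24|/(24*13) = 11/312.
Cross-multiplying, 11*24 = 264 < 312 = 1*312, so 11/312 is smaller: the intermediate fraction 129/13 is closer to x than 10/1.

129/13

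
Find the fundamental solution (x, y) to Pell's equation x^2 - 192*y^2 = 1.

First expand sqrt(192) as a continued fraction. With x_i = (sqrt(192) + m_i)/d_i and (m_0, d_0) = (0, 1): a_0 = floor(sqrt(192)) = 13, since 13^2 = 169 <= 192 < 196 = 14^2.
Iterate m_{i+1} = d_i*a_i - m_i, d_{i+1} = (192 - m_{i+1}^2)/d_i, a_{i+1} = floor((a_0 + m_{i+1})/d_{i+1}):
  m_1 = 1*13 - 0 = 13, d_1 = (192 - 13^2)/1 = 23/1 = 23, a_1 = floor((13 + 13)/23) = 1.
  m_2 = 23*1 - 13 = 10, d_2 = (192 - 10^2)/23 = 92/23 = 4, a_2 = floor((13 + 10)/4) = 5.
  m_3 = 4*5 - 10 = 10, d_3 = (192 - 10^2)/4 = 92/4 = 23, a_3 = floor((13 + 10)/23) = 1.
  m_4 = 23*1 - 10 = 13, d_4 = (192 - 13^2)/23 = 23/23 = 1, a_4 = floor((13 + 13)/1) = 26.
  m_5 = 1*26 - 13 = 13, d_5 = (192 - 13^2)/1 = 23/1 = 23: (m_5, d_5) = (m_1, d_1) = (13, 23), so from here the quotients repeat a_1, ..., a_4; the period length is 4.
So sqrt(192) = [13; (1, 5, 1, 26)] with period length k = 4.
k is even, so the fundamental solution of x^2 - 192y^2 = 1 is (p_{k-1}, q_{k-1}) = (p_3, q_3); compute convergents through index 3.
Convergents (p_i = a_i*p_{i-1} + p_{i-2}, q_i = a_i*q_{i-1} + q_{i-2} with p_{-2}=0, p_{-1}=1, q_{-2}=1, q_{-1}=0):
  i=0: a_0=13, p_0 = 13*1 + 0 = 13, q_0 = 13*0 + 1 = 1.
  i=1: a_1=1, p_1 = 1*13 + 1 = 14, q_1 = 1*1 + 0 = 1.
  i=2: a_2=5, p_2 = 5*14 + 13 = 83, q_2 = 5*1 + 1 = 6.
  i=3: a_3=1, p_3 = 1*83 + 14 = 97, q_3 = 1*6 + 1 = 7.
Check: 97^2 - 192*7^2 = 9409 - 9408 = 1, so (x, y) = (97, 7) solves the equation, and by the theorem it is the least positive solution.

(x, y) = (97, 7)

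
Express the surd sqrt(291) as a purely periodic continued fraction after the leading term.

Write x_i = (sqrt(291) + m_i)/d_i with (m_0, d_0) = (0, 1). a_0 = floor(sqrt(291)) = 17, since 17^2 = 289 <= 291 < 324 = 18^2.
Iterate m_{i+1} = d_i*a_i - m_i, d_{i+1} = (291 - m_{i+1}^2)/d_i, a_{i+1} = floor((a_0 + m_{i+1})/d_{i+1}):
  m_1 = 1*17 - 0 = 17, d_1 = (291 - 17^2)/1 = 2/1 = 2, a_1 = floor((17 + 17)/2) = 17.
  m_2 = 2*17 - 17 = 17, d_2 = (291 - 17^2)/2 = 2/2 = 1, a_2 = floor((17 + 17)/1) = 34.
  m_3 = 1*34 - 17 = 17, d_3 = (291 - 17^2)/1 = 2/1 = 2: (m_3, d_3) = (m_1, d_1) = (17, 2), so from here the quotients repeat a_1, a_2; the period length is 2.
Hence the expansion of sqrt(291) is a_0 = 17 followed by the repeating block 17, 34 (period 2).

[17; (17, 34)]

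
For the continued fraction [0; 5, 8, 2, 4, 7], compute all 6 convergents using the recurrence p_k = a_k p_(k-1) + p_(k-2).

0/1, 1/5, 8/41, 17/87, 76/389, 549/2810

Using the convergent recurrence p_i = a_i*p_{i-1} + p_{i-2}, q_i = a_i*q_{i-1} + q_{i-2} with p_{-2}=0, p_{-1}=1, q_{-2}=1, q_{-1}=0:
  i=0: a_0=0, p_0 = 0*1 + 0 = 0, q_0 = 0*0 + 1 = 1.
  i=1: a_1=5, p_1 = 5*0 + 1 = 1, q_1 = 5*1 + 0 = 5.
  i=2: a_2=8, p_2 = 8*1 + 0 = 8, q_2 = 8*5 + 1 = 41.
  i=3: a_3=2, p_3 = 2*8 + 1 = 17, q_3 = 2*41 + 5 = 87.
  i=4: a_4=4, p_4 = 4*17 + 8 = 76, q_4 = 4*87 + 41 = 389.
  i=5: a_5=7, p_5 = 7*76 + 17 = 549, q_5 = 7*389 + 87 = 2810.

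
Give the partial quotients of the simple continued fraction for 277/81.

Run the Euclidean algorithm on 277 and 81; the successive quotients are the partial quotients a_0, a_1, ... (each step inverts the fractional part left over by the previous one):
  277 = 3*81 + 34, so a_0 = 3.
  81 = 2*34 + 13, so a_1 = 2.
  34 = 2*13 + 8, so a_2 = 2.
  13 = 1*8 + 5, so a_3 = 1.
  8 = 1*5 + 3, so a_4 = 1.
  5 = 1*3 + 2, so a_5 = 1.
  3 = 1*2 + 1, so a_6 = 1.
  2 = 2*1 + 0, so a_7 = 2.
The remainder reaches 0 after 8 divisions, so the expansion has 8 partial quotients, read off in order.

[3; 2, 2, 1, 1, 1, 1, 2]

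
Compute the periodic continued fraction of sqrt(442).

[21; (42)]

Write x_i = (sqrt(442) + m_i)/d_i with (m_0, d_0) = (0, 1). a_0 = floor(sqrt(442)) = 21, since 21^2 = 441 <= 442 < 484 = 22^2.
Iterate m_{i+1} = d_i*a_i - m_i, d_{i+1} = (442 - m_{i+1}^2)/d_i, a_{i+1} = floor((a_0 + m_{i+1})/d_{i+1}):
  m_1 = 1*21 - 0 = 21, d_1 = (442 - 21^2)/1 = 1/1 = 1, a_1 = floor((21 + 21)/1) = 42.
  m_2 = 1*42 - 21 = 21, d_2 = (442 - 21^2)/1 = 1/1 = 1: (m_2, d_2) = (m_1, d_1) = (21, 1), so from here the quotient a_1 repeats; the period length is 1.
Hence the expansion of sqrt(442) is a_0 = 21 followed by the repeating block 42 (period 1).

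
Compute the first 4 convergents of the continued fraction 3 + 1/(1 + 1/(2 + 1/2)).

Using the convergent recurrence p_i = a_i*p_{i-1} + p_{i-2}, q_i = a_i*q_{i-1} + q_{i-2} with p_{-2}=0, p_{-1}=1, q_{-2}=1, q_{-1}=0:
  i=0: a_0=3, p_0 = 3*1 + 0 = 3, q_0 = 3*0 + 1 = 1.
  i=1: a_1=1, p_1 = 1*3 + 1 = 4, q_1 = 1*1 + 0 = 1.
  i=2: a_2=2, p_2 = 2*4 + 3 = 11, q_2 = 2*1 + 1 = 3.
  i=3: a_3=2, p_3 = 2*11 + 4 = 26, q_3 = 2*3 + 1 = 7.

3/1, 4/1, 11/3, 26/7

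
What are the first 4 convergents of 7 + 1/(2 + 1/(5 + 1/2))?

7/1, 15/2, 82/11, 179/24

Using the convergent recurrence p_i = a_i*p_{i-1} + p_{i-2}, q_i = a_i*q_{i-1} + q_{i-2} with p_{-2}=0, p_{-1}=1, q_{-2}=1, q_{-1}=0:
  i=0: a_0=7, p_0 = 7*1 + 0 = 7, q_0 = 7*0 + 1 = 1.
  i=1: a_1=2, p_1 = 2*7 + 1 = 15, q_1 = 2*1 + 0 = 2.
  i=2: a_2=5, p_2 = 5*15 + 7 = 82, q_2 = 5*2 + 1 = 11.
  i=3: a_3=2, p_3 = 2*82 + 15 = 179, q_3 = 2*11 + 2 = 24.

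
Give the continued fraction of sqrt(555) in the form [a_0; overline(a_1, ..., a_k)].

Write x_i = (sqrt(555) + m_i)/d_i with (m_0, d_0) = (0, 1). a_0 = floor(sqrt(555)) = 23, since 23^2 = 529 <= 555 < 576 = 24^2.
Iterate m_{i+1} = d_i*a_i - m_i, d_{i+1} = (555 - m_{i+1}^2)/d_i, a_{i+1} = floor((a_0 + m_{i+1})/d_{i+1}):
  m_1 = 1*23 - 0 = 23, d_1 = (555 - 23^2)/1 = 26/1 = 26, a_1 = floor((23 + 23)/26) = 1.
  m_2 = 26*1 - 23 = 3, d_2 = (555 - 3^2)/26 = 546/26 = 21, a_2 = floor((23 + 3)/21) = 1.
  m_3 = 21*1 - 3 = 18, d_3 = (555 - 18^2)/21 = 231/21 = 11, a_3 = floor((23 + 18)/11) = 3.
  m_4 = 11*3 - 18 = 15, d_4 = (555 - 15^2)/11 = 330/11 = 30, a_4 = floor((23 + 15)/30) = 1.
  m_5 = 30*1 - 15 = 15, d_5 = (555 - 15^2)/30 = 330/30 = 11, a_5 = floor((23 + 15)/11) = 3.
  m_6 = 11*3 - 15 = 18, d_6 = (555 - 18^2)/11 = 231/11 = 21, a_6 = floor((23 + 18)/21) = 1.
  m_7 = 21*1 - 18 = 3, d_7 = (555 - 3^2)/21 = 546/21 = 26, a_7 = floor((23 + 3)/26) = 1.
  m_8 = 26*1 - 3 = 23, d_8 = (555 - 23^2)/26 = 26/26 = 1, a_8 = floor((23 + 23)/1) = 46.
  m_9 = 1*46 - 23 = 23, d_9 = (555 - 23^2)/1 = 26/1 = 26: (m_9, d_9) = (m_1, d_1) = (23, 26), so from here the quotients repeat a_1, ..., a_8; the period length is 8.
Hence the expansion of sqrt(555) is a_0 = 23 followed by the repeating block 1, 1, 3, 1, 3, 1, 1, 46 (period 8).

[23; overline(1, 1, 3, 1, 3, 1, 1, 46)]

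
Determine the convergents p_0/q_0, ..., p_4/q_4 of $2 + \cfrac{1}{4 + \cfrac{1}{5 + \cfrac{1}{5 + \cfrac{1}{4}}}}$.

Using the convergent recurrence p_i = a_i*p_{i-1} + p_{i-2}, q_i = a_i*q_{i-1} + q_{i-2} with p_{-2}=0, p_{-1}=1, q_{-2}=1, q_{-1}=0:
  i=0: a_0=2, p_0 = 2*1 + 0 = 2, q_0 = 2*0 + 1 = 1.
  i=1: a_1=4, p_1 = 4*2 + 1 = 9, q_1 = 4*1 + 0 = 4.
  i=2: a_2=5, p_2 = 5*9 + 2 = 47, q_2 = 5*4 + 1 = 21.
  i=3: a_3=5, p_3 = 5*47 + 9 = 244, q_3 = 5*21 + 4 = 109.
  i=4: a_4=4, p_4 = 4*244 + 47 = 1023, q_4 = 4*109 + 21 = 457.

2/1, 9/4, 47/21, 244/109, 1023/457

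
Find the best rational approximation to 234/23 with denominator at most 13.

Expand x = 234/23 as a continued fraction with the Euclidean algorithm:
  234 = 10*23 + 4, so a_0 = 10.
  23 = 5*4 + 3, so a_1 = 5.
  4 = 1*3 + 1, so a_2 = 1.
  3 = 3*1 + 0, so a_3 = 3.
so x = [10; 5, 1, 3].
Convergents (p_i = a_i*p_{i-1} + p_{i-2}, q_i = a_i*q_{i-1} + q_{i-2} with p_{-2}=0, p_{-1}=1, q_{-2}=1, q_{-1}=0), until the denominator exceeds 13:
  i=0: a_0=10, p_0 = 10*1 + 0 = 10, q_0 = 10*0 + 1 = 1.
  i=1: a_1=5, p_1 = 5*10 + 1 = 51, q_1 = 5*1 + 0 = 5.
  i=2: a_2=1, p_2 = 1*51 + 10 = 61, q_2 = 1*5 + 1 = 6.
  i=3: a_3=3, p_3 = 3*61 + 51 = 234, q_3 = 3*6 + 5 = 23.
q_3 = 23 > 13, so the last convergent with denominator <= 13 is p_2/q_2 = 61/6.
The closest fraction with denominator <= 13 is either p_2/q_2 or the intermediate fraction (k*p_2 + p_1)/(k*q_2 + q_1) with the largest k >= 1 whose denominator stays <= 13; these approach x as k grows, and every other convergent or intermediate fraction in range is farther away.
Largest k: floor((13 - q_1)/q_2) = floor((13 - 5)/6) = 1.
That gives (1*61 + 51)/(1*6 + 5) = 112/11.
Compare the errors: |x - 61/6| = |234*6 - 61*23|/(23*6) = 1/138, and |x - 112/11| = |234*11 - 112*23|/(23*11) = 2/253.
Cross-multiplying, 1*253 = 253 < 276 = 2*138, so 1/138 is smaller: the convergent 61/6 is closer to x than 112/11.

61/6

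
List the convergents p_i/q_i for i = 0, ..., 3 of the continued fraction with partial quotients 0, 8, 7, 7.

Using the convergent recurrence p_i = a_i*p_{i-1} + p_{i-2}, q_i = a_i*q_{i-1} + q_{i-2} with p_{-2}=0, p_{-1}=1, q_{-2}=1, q_{-1}=0:
  i=0: a_0=0, p_0 = 0*1 + 0 = 0, q_0 = 0*0 + 1 = 1.
  i=1: a_1=8, p_1 = 8*0 + 1 = 1, q_1 = 8*1 + 0 = 8.
  i=2: a_2=7, p_2 = 7*1 + 0 = 7, q_2 = 7*8 + 1 = 57.
  i=3: a_3=7, p_3 = 7*7 + 1 = 50, q_3 = 7*57 + 8 = 407.

0/1, 1/8, 7/57, 50/407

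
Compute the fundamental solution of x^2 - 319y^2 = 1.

(x, y) = (12901780, 722361)

First expand sqrt(319) as a continued fraction. With x_i = (sqrt(319) + m_i)/d_i and (m_0, d_0) = (0, 1): a_0 = floor(sqrt(319)) = 17, since 17^2 = 289 <= 319 < 324 = 18^2.
Iterate m_{i+1} = d_i*a_i - m_i, d_{i+1} = (319 - m_{i+1}^2)/d_i, a_{i+1} = floor((a_0 + m_{i+1})/d_{i+1}):
  m_1 = 1*17 - 0 = 17, d_1 = (319 - 17^2)/1 = 30/1 = 30, a_1 = floor((17 + 17)/30) = 1.
  m_2 = 30*1 - 17 = 13, d_2 = (319 - 13^2)/30 = 150/30 = 5, a_2 = floor((17 + 13)/5) = 6.
  m_3 = 5*6 - 13 = 17, d_3 = (319 - 17^2)/5 = 30/5 = 6, a_3 = floor((17 + 17)/6) = 5.
  m_4 = 6*5 - 17 = 13, d_4 = (319 - 13^2)/6 = 150/6 = 25, a_4 = floor((17 + 13)/25) = 1.
  m_5 = 25*1 - 13 = 12, d_5 = (319 - 12^2)/25 = 175/25 = 7, a_5 = floor((17 + 12)/7) = 4.
  m_6 = 7*4 - 12 = 16, d_6 = (319 - 16^2)/7 = 63/7 = 9, a_6 = floor((17 + 16)/9) = 3.
  m_7 = 9*3 - 16 = 11, d_7 = (319 - 11^2)/9 = 198/9 = 22, a_7 = floor((17 + 11)/22) = 1.
  m_8 = 22*1 - 11 = 11, d_8 = (319 - 11^2)/22 = 198/22 = 9, a_8 = floor((17 + 11)/9) = 3.
  m_9 = 9*3 - 11 = 16, d_9 = (319 - 16^2)/9 = 63/9 = 7, a_9 = floor((17 + 16)/7) = 4.
  m_10 = 7*4 - 16 = 12, d_10 = (319 - 12^2)/7 = 175/7 = 25, a_10 = floor((17 + 12)/25) = 1.
  m_11 = 25*1 - 12 = 13, d_11 = (319 - 13^2)/25 = 150/25 = 6, a_11 = floor((17 + 13)/6) = 5.
  m_12 = 6*5 - 13 = 17, d_12 = (319 - 17^2)/6 = 30/6 = 5, a_12 = floor((17 + 17)/5) = 6.
  m_13 = 5*6 - 17 = 13, d_13 = (319 - 13^2)/5 = 150/5 = 30, a_13 = floor((17 + 13)/30) = 1.
  m_14 = 30*1 - 13 = 17, d_14 = (319 - 17^2)/30 = 30/30 = 1, a_14 = floor((17 + 17)/1) = 34.
  m_15 = 1*34 - 17 = 17, d_15 = (319 - 17^2)/1 = 30/1 = 30: (m_15, d_15) = (m_1, d_1) = (17, 30), so from here the quotients repeat a_1, ..., a_14; the period length is 14.
So sqrt(319) = [17; (1, 6, 5, 1, 4, 3, 1, 3, 4, 1, 5, 6, 1, 34)] with period length k = 14.
k is even, so the fundamental solution of x^2 - 319y^2 = 1 is (p_{k-1}, q_{k-1}) = (p_13, q_13); compute convergents through index 13.
Convergents (p_i = a_i*p_{i-1} + p_{i-2}, q_i = a_i*q_{i-1} + q_{i-2} with p_{-2}=0, p_{-1}=1, q_{-2}=1, q_{-1}=0):
  i=0: a_0=17, p_0 = 17*1 + 0 = 17, q_0 = 17*0 + 1 = 1.
  i=1: a_1=1, p_1 = 1*17 + 1 = 18, q_1 = 1*1 + 0 = 1.
  i=2: a_2=6, p_2 = 6*18 + 17 = 125, q_2 = 6*1 + 1 = 7.
  i=3: a_3=5, p_3 = 5*125 + 18 = 643, q_3 = 5*7 + 1 = 36.
  i=4: a_4=1, p_4 = 1*643 + 125 = 768, q_4 = 1*36 + 7 = 43.
  i=5: a_5=4, p_5 = 4*768 + 643 = 3715, q_5 = 4*43 + 36 = 208.
  i=6: a_6=3, p_6 = 3*3715 + 768 = 11913, q_6 = 3*208 + 43 = 667.
  i=7: a_7=1, p_7 = 1*11913 + 3715 = 15628, q_7 = 1*667 + 208 = 875.
  i=8: a_8=3, p_8 = 3*15628 + 11913 = 58797, q_8 = 3*875 + 667 = 3292.
  i=9: a_9=4, p_9 = 4*58797 + 15628 = 250816, q_9 = 4*3292 + 875 = 14043.
  i=10: a_10=1, p_10 = 1*250816 + 58797 = 309613, q_10 = 1*14043 + 3292 = 17335.
  i=11: a_11=5, p_11 = 5*309613 + 250816 = 1798881, q_11 = 5*17335 + 14043 = 100718.
  i=12: a_12=6, p_12 = 6*1798881 + 309613 = 11102899, q_12 = 6*100718 + 17335 = 621643.
  i=13: a_13=1, p_13 = 1*11102899 + 1798881 = 12901780, q_13 = 1*621643 + 100718 = 722361.
Check: 12901780^2 - 319*722361^2 = 166455927168400 - 166455927168399 = 1, so (x, y) = (12901780, 722361) solves the equation, and by the theorem it is the least positive solution.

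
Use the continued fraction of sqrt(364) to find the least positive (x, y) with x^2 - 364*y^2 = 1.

First expand sqrt(364) as a continued fraction. With x_i = (sqrt(364) + m_i)/d_i and (m_0, d_0) = (0, 1): a_0 = floor(sqrt(364)) = 19, since 19^2 = 361 <= 364 < 400 = 20^2.
Iterate m_{i+1} = d_i*a_i - m_i, d_{i+1} = (364 - m_{i+1}^2)/d_i, a_{i+1} = floor((a_0 + m_{i+1})/d_{i+1}):
  m_1 = 1*19 - 0 = 19, d_1 = (364 - 19^2)/1 = 3/1 = 3, a_1 = floor((19 + 19)/3) = 12.
  m_2 = 3*12 - 19 = 17, d_2 = (364 - 17^2)/3 = 75/3 = 25, a_2 = floor((19 + 17)/25) = 1.
  m_3 = 25*1 - 17 = 8, d_3 = (364 - 8^2)/25 = 300/25 = 12, a_3 = floor((19 + 8)/12) = 2.
  m_4 = 12*2 - 8 = 16, d_4 = (364 - 16^2)/12 = 108/12 = 9, a_4 = floor((19 + 16)/9) = 3.
  m_5 = 9*3 - 16 = 11, d_5 = (364 - 11^2)/9 = 243/9 = 27, a_5 = floor((19 + 11)/27) = 1.
  m_6 = 27*1 - 11 = 16, d_6 = (364 - 16^2)/27 = 108/27 = 4, a_6 = floor((19 + 16)/4) = 8.
  m_7 = 4*8 - 16 = 16, d_7 = (364 - 16^2)/4 = 108/4 = 27, a_7 = floor((19 + 16)/27) = 1.
  m_8 = 27*1 - 16 = 11, d_8 = (364 - 11^2)/27 = 243/27 = 9, a_8 = floor((19 + 11)/9) = 3.
  m_9 = 9*3 - 11 = 16, d_9 = (364 - 16^2)/9 = 108/9 = 12, a_9 = floor((19 + 16)/12) = 2.
  m_10 = 12*2 - 16 = 8, d_10 = (364 - 8^2)/12 = 300/12 = 25, a_10 = floor((19 + 8)/25) = 1.
  m_11 = 25*1 - 8 = 17, d_11 = (364 - 17^2)/25 = 75/25 = 3, a_11 = floor((19 + 17)/3) = 12.
  m_12 = 3*12 - 17 = 19, d_12 = (364 - 19^2)/3 = 3/3 = 1, a_12 = floor((19 + 19)/1) = 38.
  m_13 = 1*38 - 19 = 19, d_13 = (364 - 19^2)/1 = 3/1 = 3: (m_13, d_13) = (m_1, d_1) = (19, 3), so from here the quotients repeat a_1, ..., a_12; the period length is 12.
So sqrt(364) = [19; (12, 1, 2, 3, 1, 8, 1, 3, 2, 1, 12, 38)] with period length k = 12.
k is even, so the fundamental solution of x^2 - 364y^2 = 1 is (p_{k-1}, q_{k-1}) = (p_11, q_11); compute convergents through index 11.
Convergents (p_i = a_i*p_{i-1} + p_{i-2}, q_i = a_i*q_{i-1} + q_{i-2} with p_{-2}=0, p_{-1}=1, q_{-2}=1, q_{-1}=0):
  i=0: a_0=19, p_0 = 19*1 + 0 = 19, q_0 = 19*0 + 1 = 1.
  i=1: a_1=12, p_1 = 12*19 + 1 = 229, q_1 = 12*1 + 0 = 12.
  i=2: a_2=1, p_2 = 1*229 + 19 = 248, q_2 = 1*12 + 1 = 13.
  i=3: a_3=2, p_3 = 2*248 + 229 = 725, q_3 = 2*13 + 12 = 38.
  i=4: a_4=3, p_4 = 3*725 + 248 = 2423, q_4 = 3*38 + 13 = 127.
  i=5: a_5=1, p_5 = 1*2423 + 725 = 3148, q_5 = 1*127 + 38 = 165.
  i=6: a_6=8, p_6 = 8*3148 + 2423 = 27607, q_6 = 8*165 + 127 = 1447.
  i=7: a_7=1, p_7 = 1*27607 + 3148 = 30755, q_7 = 1*1447 + 165 = 1612.
  i=8: a_8=3, p_8 = 3*30755 + 27607 = 119872, q_8 = 3*1612 + 1447 = 6283.
  i=9: a_9=2, p_9 = 2*119872 + 30755 = 270499, q_9 = 2*6283 + 1612 = 14178.
  i=10: a_10=1, p_10 = 1*270499 + 119872 = 390371, q_10 = 1*14178 + 6283 = 20461.
  i=11: a_11=12, p_11 = 12*390371 + 270499 = 4954951, q_11 = 12*20461 + 14178 = 259710.
Check: 4954951^2 - 364*259710^2 = 24551539412401 - 24551539412400 = 1, so (x, y) = (4954951, 259710) solves the equation, and by the theorem it is the least positive solution.

(x, y) = (4954951, 259710)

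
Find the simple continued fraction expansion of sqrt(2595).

Write x_i = (sqrt(2595) + m_i)/d_i with (m_0, d_0) = (0, 1). a_0 = floor(sqrt(2595)) = 50, since 50^2 = 2500 <= 2595 < 2601 = 51^2.
Iterate m_{i+1} = d_i*a_i - m_i, d_{i+1} = (2595 - m_{i+1}^2)/d_i, a_{i+1} = floor((a_0 + m_{i+1})/d_{i+1}):
  m_1 = 1*50 - 0 = 50, d_1 = (2595 - 50^2)/1 = 95/1 = 95, a_1 = floor((50 + 50)/95) = 1.
  m_2 = 95*1 - 50 = 45, d_2 = (2595 - 45^2)/95 = 570/95 = 6, a_2 = floor((50 + 45)/6) = 15.
  m_3 = 6*15 - 45 = 45, d_3 = (2595 - 45^2)/6 = 570/6 = 95, a_3 = floor((50 + 45)/95) = 1.
  m_4 = 95*1 - 45 = 50, d_4 = (2595 - 50^2)/95 = 95/95 = 1, a_4 = floor((50 + 50)/1) = 100.
  m_5 = 1*100 - 50 = 50, d_5 = (2595 - 50^2)/1 = 95/1 = 95: (m_5, d_5) = (m_1, d_1) = (50, 95), so from here the quotients repeat a_1, ..., a_4; the period length is 4.
Hence the expansion of sqrt(2595) is a_0 = 50 followed by the repeating block 1, 15, 1, 100 (period 4).

[50; (1, 15, 1, 100)]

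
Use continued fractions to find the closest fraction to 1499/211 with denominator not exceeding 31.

Expand x = 1499/211 as a continued fraction with the Euclidean algorithm:
  1499 = 7*211 + 22, so a_0 = 7.
  211 = 9*22 + 13, so a_1 = 9.
  22 = 1*13 + 9, so a_2 = 1.
  13 = 1*9 + 4, so a_3 = 1.
  9 = 2*4 + 1, so a_4 = 2.
  4 = 4*1 + 0, so a_5 = 4.
so x = [7; 9, 1, 1, 2, 4].
Convergents (p_i = a_i*p_{i-1} + p_{i-2}, q_i = a_i*q_{i-1} + q_{i-2} with p_{-2}=0, p_{-1}=1, q_{-2}=1, q_{-1}=0), until the denominator exceeds 31:
  i=0: a_0=7, p_0 = 7*1 + 0 = 7, q_0 = 7*0 + 1 = 1.
  i=1: a_1=9, p_1 = 9*7 + 1 = 64, q_1 = 9*1 + 0 = 9.
  i=2: a_2=1, p_2 = 1*64 + 7 = 71, q_2 = 1*9 + 1 = 10.
  i=3: a_3=1, p_3 = 1*71 + 64 = 135, q_3 = 1*10 + 9 = 19.
  i=4: a_4=2, p_4 = 2*135 + 71 = 341, q_4 = 2*19 + 10 = 48.
q_4 = 48 > 31, so the last convergent with denominator <= 31 is p_3/q_3 = 135/19.
The closest fraction with denominator <= 31 is either p_3/q_3 or the intermediate fraction (k*p_3 + p_2)/(k*q_3 + q_2) with the largest k >= 1 whose denominator stays <= 31; these approach x as k grows, and every other convergent or intermediate fraction in range is farther away.
Largest k: floor((31 - q_2)/q_3) = floor((31 - 10)/19) = 1.
That gives (1*135 + 71)/(1*19 + 10) = 206/29.
Compare the errors: |x - 135/19| = |1499*19 - 135*211|/(211*19) = 4/4009, and |x - 206/29| = |1499*29 - 206*211|/(211*29) = 5/6119.
Cross-multiplying, 5*4009 = 20045 < 24476 = 4*6119, so 5/6119 is smaller: the intermediate fraction 206/29 is closer to x than 135/19.

206/29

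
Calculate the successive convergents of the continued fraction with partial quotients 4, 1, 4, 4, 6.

Using the convergent recurrence p_i = a_i*p_{i-1} + p_{i-2}, q_i = a_i*q_{i-1} + q_{i-2} with p_{-2}=0, p_{-1}=1, q_{-2}=1, q_{-1}=0:
  i=0: a_0=4, p_0 = 4*1 + 0 = 4, q_0 = 4*0 + 1 = 1.
  i=1: a_1=1, p_1 = 1*4 + 1 = 5, q_1 = 1*1 + 0 = 1.
  i=2: a_2=4, p_2 = 4*5 + 4 = 24, q_2 = 4*1 + 1 = 5.
  i=3: a_3=4, p_3 = 4*24 + 5 = 101, q_3 = 4*5 + 1 = 21.
  i=4: a_4=6, p_4 = 6*101 + 24 = 630, q_4 = 6*21 + 5 = 131.

4/1, 5/1, 24/5, 101/21, 630/131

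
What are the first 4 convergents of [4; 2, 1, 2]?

4/1, 9/2, 13/3, 35/8

Using the convergent recurrence p_i = a_i*p_{i-1} + p_{i-2}, q_i = a_i*q_{i-1} + q_{i-2} with p_{-2}=0, p_{-1}=1, q_{-2}=1, q_{-1}=0:
  i=0: a_0=4, p_0 = 4*1 + 0 = 4, q_0 = 4*0 + 1 = 1.
  i=1: a_1=2, p_1 = 2*4 + 1 = 9, q_1 = 2*1 + 0 = 2.
  i=2: a_2=1, p_2 = 1*9 + 4 = 13, q_2 = 1*2 + 1 = 3.
  i=3: a_3=2, p_3 = 2*13 + 9 = 35, q_3 = 2*3 + 2 = 8.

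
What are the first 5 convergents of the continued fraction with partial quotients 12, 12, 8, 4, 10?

12/1, 145/12, 1172/97, 4833/400, 49502/4097

Using the convergent recurrence p_i = a_i*p_{i-1} + p_{i-2}, q_i = a_i*q_{i-1} + q_{i-2} with p_{-2}=0, p_{-1}=1, q_{-2}=1, q_{-1}=0:
  i=0: a_0=12, p_0 = 12*1 + 0 = 12, q_0 = 12*0 + 1 = 1.
  i=1: a_1=12, p_1 = 12*12 + 1 = 145, q_1 = 12*1 + 0 = 12.
  i=2: a_2=8, p_2 = 8*145 + 12 = 1172, q_2 = 8*12 + 1 = 97.
  i=3: a_3=4, p_3 = 4*1172 + 145 = 4833, q_3 = 4*97 + 12 = 400.
  i=4: a_4=10, p_4 = 10*4833 + 1172 = 49502, q_4 = 10*400 + 97 = 4097.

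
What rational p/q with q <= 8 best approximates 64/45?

10/7

Expand x = 64/45 as a continued fraction with the Euclidean algorithm:
  64 = 1*45 + 19, so a_0 = 1.
  45 = 2*19 + 7, so a_1 = 2.
  19 = 2*7 + 5, so a_2 = 2.
  7 = 1*5 + 2, so a_3 = 1.
  5 = 2*2 + 1, so a_4 = 2.
  2 = 2*1 + 0, so a_5 = 2.
so x = [1; 2, 2, 1, 2, 2].
Convergents (p_i = a_i*p_{i-1} + p_{i-2}, q_i = a_i*q_{i-1} + q_{i-2} with p_{-2}=0, p_{-1}=1, q_{-2}=1, q_{-1}=0), until the denominator exceeds 8:
  i=0: a_0=1, p_0 = 1*1 + 0 = 1, q_0 = 1*0 + 1 = 1.
  i=1: a_1=2, p_1 = 2*1 + 1 = 3, q_1 = 2*1 + 0 = 2.
  i=2: a_2=2, p_2 = 2*3 + 1 = 7, q_2 = 2*2 + 1 = 5.
  i=3: a_3=1, p_3 = 1*7 + 3 = 10, q_3 = 1*5 + 2 = 7.
  i=4: a_4=2, p_4 = 2*10 + 7 = 27, q_4 = 2*7 + 5 = 19.
q_4 = 19 > 8, so the last convergent with denominator <= 8 is p_3/q_3 = 10/7.
The closest fraction with denominator <= 8 is either p_3/q_3 or the intermediate fraction (k*p_3 + p_2)/(k*q_3 + q_2) with the largest k >= 1 whose denominator stays <= 8; these approach x as k grows, and every other convergent or intermediate fraction in range is farther away.
Largest k: floor((8 - q_2)/q_3) = floor((8 - 5)/7) = 0.
Since k = 0, no intermediate fraction beyond p_3/q_3 has denominator <= 8, so the convergent 10/7 is the closest (its error is |64*7 - 10*45|/(45*7) = 2/315).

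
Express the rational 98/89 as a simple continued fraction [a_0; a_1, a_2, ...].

[1; 9, 1, 8]

Run the Euclidean algorithm on 98 and 89; the successive quotients are the partial quotients a_0, a_1, ... (each step inverts the fractional part left over by the previous one):
  98 = 1*89 + 9, so a_0 = 1.
  89 = 9*9 + 8, so a_1 = 9.
  9 = 1*8 + 1, so a_2 = 1.
  8 = 8*1 + 0, so a_3 = 8.
The remainder reaches 0 after 4 divisions, so the expansion has 4 partial quotients, read off in order.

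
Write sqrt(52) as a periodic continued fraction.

[7; (4, 1, 2, 1, 4, 14)]

Write x_i = (sqrt(52) + m_i)/d_i with (m_0, d_0) = (0, 1). a_0 = floor(sqrt(52)) = 7, since 7^2 = 49 <= 52 < 64 = 8^2.
Iterate m_{i+1} = d_i*a_i - m_i, d_{i+1} = (52 - m_{i+1}^2)/d_i, a_{i+1} = floor((a_0 + m_{i+1})/d_{i+1}):
  m_1 = 1*7 - 0 = 7, d_1 = (52 - 7^2)/1 = 3/1 = 3, a_1 = floor((7 + 7)/3) = 4.
  m_2 = 3*4 - 7 = 5, d_2 = (52 - 5^2)/3 = 27/3 = 9, a_2 = floor((7 + 5)/9) = 1.
  m_3 = 9*1 - 5 = 4, d_3 = (52 - 4^2)/9 = 36/9 = 4, a_3 = floor((7 + 4)/4) = 2.
  m_4 = 4*2 - 4 = 4, d_4 = (52 - 4^2)/4 = 36/4 = 9, a_4 = floor((7 + 4)/9) = 1.
  m_5 = 9*1 - 4 = 5, d_5 = (52 - 5^2)/9 = 27/9 = 3, a_5 = floor((7 + 5)/3) = 4.
  m_6 = 3*4 - 5 = 7, d_6 = (52 - 7^2)/3 = 3/3 = 1, a_6 = floor((7 + 7)/1) = 14.
  m_7 = 1*14 - 7 = 7, d_7 = (52 - 7^2)/1 = 3/1 = 3: (m_7, d_7) = (m_1, d_1) = (7, 3), so from here the quotients repeat a_1, ..., a_6; the period length is 6.
Hence the expansion of sqrt(52) is a_0 = 7 followed by the repeating block 4, 1, 2, 1, 4, 14 (period 6).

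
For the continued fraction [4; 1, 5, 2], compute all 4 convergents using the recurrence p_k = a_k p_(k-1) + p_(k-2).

Using the convergent recurrence p_i = a_i*p_{i-1} + p_{i-2}, q_i = a_i*q_{i-1} + q_{i-2} with p_{-2}=0, p_{-1}=1, q_{-2}=1, q_{-1}=0:
  i=0: a_0=4, p_0 = 4*1 + 0 = 4, q_0 = 4*0 + 1 = 1.
  i=1: a_1=1, p_1 = 1*4 + 1 = 5, q_1 = 1*1 + 0 = 1.
  i=2: a_2=5, p_2 = 5*5 + 4 = 29, q_2 = 5*1 + 1 = 6.
  i=3: a_3=2, p_3 = 2*29 + 5 = 63, q_3 = 2*6 + 1 = 13.

4/1, 5/1, 29/6, 63/13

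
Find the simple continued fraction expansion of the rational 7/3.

Run the Euclidean algorithm on 7 and 3; the successive quotients are the partial quotients a_0, a_1, ... (each step inverts the fractional part left over by the previous one):
  7 = 2*3 + 1, so a_0 = 2.
  3 = 3*1 + 0, so a_1 = 3.
The remainder reaches 0 after 2 divisions, so the expansion has 2 partial quotients, read off in order.

[2; 3]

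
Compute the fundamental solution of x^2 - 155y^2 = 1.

First expand sqrt(155) as a continued fraction. With x_i = (sqrt(155) + m_i)/d_i and (m_0, d_0) = (0, 1): a_0 = floor(sqrt(155)) = 12, since 12^2 = 144 <= 155 < 169 = 13^2.
Iterate m_{i+1} = d_i*a_i - m_i, d_{i+1} = (155 - m_{i+1}^2)/d_i, a_{i+1} = floor((a_0 + m_{i+1})/d_{i+1}):
  m_1 = 1*12 - 0 = 12, d_1 = (155 - 12^2)/1 = 11/1 = 11, a_1 = floor((12 + 12)/11) = 2.
  m_2 = 11*2 - 12 = 10, d_2 = (155 - 10^2)/11 = 55/11 = 5, a_2 = floor((12 + 10)/5) = 4.
  m_3 = 5*4 - 10 = 10, d_3 = (155 - 10^2)/5 = 55/5 = 11, a_3 = floor((12 + 10)/11) = 2.
  m_4 = 11*2 - 10 = 12, d_4 = (155 - 12^2)/11 = 11/11 = 1, a_4 = floor((12 + 12)/1) = 24.
  m_5 = 1*24 - 12 = 12, d_5 = (155 - 12^2)/1 = 11/1 = 11: (m_5, d_5) = (m_1, d_1) = (12, 11), so from here the quotients repeat a_1, ..., a_4; the period length is 4.
So sqrt(155) = [12; (2, 4, 2, 24)] with period length k = 4.
k is even, so the fundamental solution of x^2 - 155y^2 = 1 is (p_{k-1}, q_{k-1}) = (p_3, q_3); compute convergents through index 3.
Convergents (p_i = a_i*p_{i-1} + p_{i-2}, q_i = a_i*q_{i-1} + q_{i-2} with p_{-2}=0, p_{-1}=1, q_{-2}=1, q_{-1}=0):
  i=0: a_0=12, p_0 = 12*1 + 0 = 12, q_0 = 12*0 + 1 = 1.
  i=1: a_1=2, p_1 = 2*12 + 1 = 25, q_1 = 2*1 + 0 = 2.
  i=2: a_2=4, p_2 = 4*25 + 12 = 112, q_2 = 4*2 + 1 = 9.
  i=3: a_3=2, p_3 = 2*112 + 25 = 249, q_3 = 2*9 + 2 = 20.
Check: 249^2 - 155*20^2 = 62001 - 62000 = 1, so (x, y) = (249, 20) solves the equation, and by the theorem it is the least positive solution.

(x, y) = (249, 20)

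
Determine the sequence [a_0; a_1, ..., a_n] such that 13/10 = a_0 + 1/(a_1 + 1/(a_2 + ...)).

Run the Euclidean algorithm on 13 and 10; the successive quotients are the partial quotients a_0, a_1, ... (each step inverts the fractional part left over by the previous one):
  13 = 1*10 + 3, so a_0 = 1.
  10 = 3*3 + 1, so a_1 = 3.
  3 = 3*1 + 0, so a_2 = 3.
The remainder reaches 0 after 3 divisions, so the expansion has 3 partial quotients, read off in order.

[1; 3, 3]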